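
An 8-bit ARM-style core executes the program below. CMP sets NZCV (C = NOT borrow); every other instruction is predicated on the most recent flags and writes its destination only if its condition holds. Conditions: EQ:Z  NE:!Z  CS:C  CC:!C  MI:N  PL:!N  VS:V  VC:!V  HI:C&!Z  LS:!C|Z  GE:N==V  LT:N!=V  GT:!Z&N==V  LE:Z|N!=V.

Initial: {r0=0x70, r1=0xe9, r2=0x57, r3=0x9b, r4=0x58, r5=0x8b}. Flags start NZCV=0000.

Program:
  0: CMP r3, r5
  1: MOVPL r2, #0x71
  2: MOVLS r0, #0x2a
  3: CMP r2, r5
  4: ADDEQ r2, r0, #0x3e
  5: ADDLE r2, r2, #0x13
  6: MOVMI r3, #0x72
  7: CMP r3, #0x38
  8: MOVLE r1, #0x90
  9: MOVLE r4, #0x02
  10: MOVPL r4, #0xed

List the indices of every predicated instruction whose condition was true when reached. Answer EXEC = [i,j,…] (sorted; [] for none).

EXEC = [1,6,10]

[0] flags=0010 → (cmp)
[1] flags=0010 PL?T → r2=0x71
[2] flags=0010 LS?F → skip
[3] flags=1001 → (cmp)
[4] flags=1001 EQ?F → skip
[5] flags=1001 LE?F → skip
[6] flags=1001 MI?T → r3=0x72
[7] flags=0010 → (cmp)
[8] flags=0010 LE?F → skip
[9] flags=0010 LE?F → skip
[10] flags=0010 PL?T → r4=0xed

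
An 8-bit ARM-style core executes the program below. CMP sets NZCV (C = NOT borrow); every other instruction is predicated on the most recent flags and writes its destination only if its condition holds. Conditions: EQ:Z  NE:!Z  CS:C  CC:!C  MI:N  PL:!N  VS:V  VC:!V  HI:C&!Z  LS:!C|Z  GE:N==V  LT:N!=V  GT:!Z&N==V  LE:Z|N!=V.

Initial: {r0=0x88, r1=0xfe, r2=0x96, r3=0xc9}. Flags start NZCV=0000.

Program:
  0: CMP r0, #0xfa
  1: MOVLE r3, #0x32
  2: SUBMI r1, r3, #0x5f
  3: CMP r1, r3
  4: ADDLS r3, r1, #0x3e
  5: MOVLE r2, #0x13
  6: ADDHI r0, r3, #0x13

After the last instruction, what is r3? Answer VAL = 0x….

[0] flags=1000 → (cmp)
[1] flags=1000 LE?T → r3=0x32
[2] flags=1000 MI?T → r1=0xd3
[3] flags=1010 → (cmp)
[4] flags=1010 LS?F → skip
[5] flags=1010 LE?T → r2=0x13
[6] flags=1010 HI?T → r0=0x45

VAL = 0x32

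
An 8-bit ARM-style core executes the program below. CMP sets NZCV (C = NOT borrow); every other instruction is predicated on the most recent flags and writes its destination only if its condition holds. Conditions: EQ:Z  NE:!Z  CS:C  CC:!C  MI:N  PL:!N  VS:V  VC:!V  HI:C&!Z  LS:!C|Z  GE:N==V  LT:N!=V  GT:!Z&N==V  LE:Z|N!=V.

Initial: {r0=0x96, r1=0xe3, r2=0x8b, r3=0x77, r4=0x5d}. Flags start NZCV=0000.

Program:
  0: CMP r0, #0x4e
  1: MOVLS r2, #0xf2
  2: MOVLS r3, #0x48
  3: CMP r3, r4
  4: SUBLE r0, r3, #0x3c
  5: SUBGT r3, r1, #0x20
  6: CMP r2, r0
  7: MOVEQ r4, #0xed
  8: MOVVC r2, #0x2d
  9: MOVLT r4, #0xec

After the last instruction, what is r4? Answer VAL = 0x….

[0] flags=0011 → (cmp)
[1] flags=0011 LS?F → skip
[2] flags=0011 LS?F → skip
[3] flags=0010 → (cmp)
[4] flags=0010 LE?F → skip
[5] flags=0010 GT?T → r3=0xc3
[6] flags=1000 → (cmp)
[7] flags=1000 EQ?F → skip
[8] flags=1000 VC?T → r2=0x2d
[9] flags=1000 LT?T → r4=0xec

VAL = 0xec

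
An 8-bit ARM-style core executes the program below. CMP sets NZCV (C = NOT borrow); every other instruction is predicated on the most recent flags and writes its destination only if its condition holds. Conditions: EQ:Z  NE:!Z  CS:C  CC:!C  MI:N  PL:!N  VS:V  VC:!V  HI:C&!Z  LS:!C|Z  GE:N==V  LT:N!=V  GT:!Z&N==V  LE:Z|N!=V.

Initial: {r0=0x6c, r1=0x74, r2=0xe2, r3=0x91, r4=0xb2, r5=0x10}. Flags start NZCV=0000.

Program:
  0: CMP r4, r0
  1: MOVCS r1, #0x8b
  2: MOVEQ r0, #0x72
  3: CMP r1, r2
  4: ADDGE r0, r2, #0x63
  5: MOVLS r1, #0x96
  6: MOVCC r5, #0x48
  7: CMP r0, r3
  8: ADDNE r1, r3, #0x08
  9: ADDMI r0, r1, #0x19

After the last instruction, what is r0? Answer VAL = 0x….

0: ✓ CMP  NZCV=0011
1: ✓ MOVCS  r1←0x8b
2: · MOVEQ
3: ✓ CMP  NZCV=1000
4: · ADDGE
5: ✓ MOVLS  r1←0x96
6: ✓ MOVCC  r5←0x48
7: ✓ CMP  NZCV=1001
8: ✓ ADDNE  r1←0x99
9: ✓ ADDMI  r0←0xb2

VAL = 0xb2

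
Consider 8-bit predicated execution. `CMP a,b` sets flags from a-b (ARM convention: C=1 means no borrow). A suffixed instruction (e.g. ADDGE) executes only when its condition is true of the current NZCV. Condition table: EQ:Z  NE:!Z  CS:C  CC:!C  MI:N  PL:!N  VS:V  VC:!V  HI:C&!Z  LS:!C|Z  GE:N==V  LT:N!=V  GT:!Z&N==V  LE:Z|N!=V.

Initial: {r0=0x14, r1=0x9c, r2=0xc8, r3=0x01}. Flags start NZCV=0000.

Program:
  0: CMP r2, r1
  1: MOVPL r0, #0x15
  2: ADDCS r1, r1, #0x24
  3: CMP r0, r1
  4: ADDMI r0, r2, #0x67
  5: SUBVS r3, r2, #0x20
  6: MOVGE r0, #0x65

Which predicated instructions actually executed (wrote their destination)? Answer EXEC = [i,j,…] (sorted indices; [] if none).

0: ✓ CMP  NZCV=0010
1: ✓ MOVPL  r0←0x15
2: ✓ ADDCS  r1←0xc0
3: ✓ CMP  NZCV=0000
4: · ADDMI
5: · SUBVS
6: ✓ MOVGE  r0←0x65

EXEC = [1,2,6]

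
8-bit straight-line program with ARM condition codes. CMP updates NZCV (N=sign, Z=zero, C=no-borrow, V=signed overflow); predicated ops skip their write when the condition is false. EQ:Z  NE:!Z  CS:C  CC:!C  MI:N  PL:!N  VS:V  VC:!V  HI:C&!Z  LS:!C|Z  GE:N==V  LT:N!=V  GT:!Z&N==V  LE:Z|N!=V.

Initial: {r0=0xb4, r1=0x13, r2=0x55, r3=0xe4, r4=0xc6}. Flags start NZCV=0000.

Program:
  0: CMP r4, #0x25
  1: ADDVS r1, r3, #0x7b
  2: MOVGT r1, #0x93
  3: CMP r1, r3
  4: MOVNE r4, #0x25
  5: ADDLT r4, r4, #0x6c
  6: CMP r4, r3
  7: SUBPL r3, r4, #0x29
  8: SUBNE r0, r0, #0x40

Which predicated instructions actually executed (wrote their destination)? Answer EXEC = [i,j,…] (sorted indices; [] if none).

0: ✓ CMP  NZCV=1010
1: · ADDVS
2: · MOVGT
3: ✓ CMP  NZCV=0000
4: ✓ MOVNE  r4←0x25
5: · ADDLT
6: ✓ CMP  NZCV=0000
7: ✓ SUBPL  r3←0xfc
8: ✓ SUBNE  r0←0x74

EXEC = [4,7,8]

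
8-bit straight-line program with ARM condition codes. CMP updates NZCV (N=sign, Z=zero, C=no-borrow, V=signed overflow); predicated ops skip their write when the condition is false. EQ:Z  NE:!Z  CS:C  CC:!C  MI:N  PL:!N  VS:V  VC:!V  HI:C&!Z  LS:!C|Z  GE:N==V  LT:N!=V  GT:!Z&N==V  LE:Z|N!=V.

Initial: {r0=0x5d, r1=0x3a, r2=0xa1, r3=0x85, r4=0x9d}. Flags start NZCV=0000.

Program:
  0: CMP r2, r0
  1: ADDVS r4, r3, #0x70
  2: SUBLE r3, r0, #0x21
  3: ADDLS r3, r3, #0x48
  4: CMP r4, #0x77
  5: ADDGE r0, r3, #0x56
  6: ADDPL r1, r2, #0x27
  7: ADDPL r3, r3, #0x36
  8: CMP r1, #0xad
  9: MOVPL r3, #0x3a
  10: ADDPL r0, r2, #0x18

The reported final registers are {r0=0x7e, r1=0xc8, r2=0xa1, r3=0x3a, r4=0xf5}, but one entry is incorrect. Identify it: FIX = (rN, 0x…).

0: ✓ CMP  NZCV=0011
1: ✓ ADDVS  r4←0xf5
2: ✓ SUBLE  r3←0x3c
3: · ADDLS
4: ✓ CMP  NZCV=0011
5: · ADDGE
6: ✓ ADDPL  r1←0xc8
7: ✓ ADDPL  r3←0x72
8: ✓ CMP  NZCV=0010
9: ✓ MOVPL  r3←0x3a
10: ✓ ADDPL  r0←0xb9

FIX = (r0, 0xb9)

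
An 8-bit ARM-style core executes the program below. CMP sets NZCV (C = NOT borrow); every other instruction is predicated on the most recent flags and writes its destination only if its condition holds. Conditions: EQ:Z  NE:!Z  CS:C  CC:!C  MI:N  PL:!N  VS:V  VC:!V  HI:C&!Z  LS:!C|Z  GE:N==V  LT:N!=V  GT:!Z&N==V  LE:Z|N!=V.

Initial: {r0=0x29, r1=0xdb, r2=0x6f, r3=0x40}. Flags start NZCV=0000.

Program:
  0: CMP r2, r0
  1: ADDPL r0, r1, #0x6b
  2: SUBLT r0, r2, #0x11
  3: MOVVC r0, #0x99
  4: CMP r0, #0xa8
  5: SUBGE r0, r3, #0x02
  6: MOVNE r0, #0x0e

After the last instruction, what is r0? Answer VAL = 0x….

[0] flags=0010 → (cmp)
[1] flags=0010 PL?T → r0=0x46
[2] flags=0010 LT?F → skip
[3] flags=0010 VC?T → r0=0x99
[4] flags=1000 → (cmp)
[5] flags=1000 GE?F → skip
[6] flags=1000 NE?T → r0=0x0e

VAL = 0x0e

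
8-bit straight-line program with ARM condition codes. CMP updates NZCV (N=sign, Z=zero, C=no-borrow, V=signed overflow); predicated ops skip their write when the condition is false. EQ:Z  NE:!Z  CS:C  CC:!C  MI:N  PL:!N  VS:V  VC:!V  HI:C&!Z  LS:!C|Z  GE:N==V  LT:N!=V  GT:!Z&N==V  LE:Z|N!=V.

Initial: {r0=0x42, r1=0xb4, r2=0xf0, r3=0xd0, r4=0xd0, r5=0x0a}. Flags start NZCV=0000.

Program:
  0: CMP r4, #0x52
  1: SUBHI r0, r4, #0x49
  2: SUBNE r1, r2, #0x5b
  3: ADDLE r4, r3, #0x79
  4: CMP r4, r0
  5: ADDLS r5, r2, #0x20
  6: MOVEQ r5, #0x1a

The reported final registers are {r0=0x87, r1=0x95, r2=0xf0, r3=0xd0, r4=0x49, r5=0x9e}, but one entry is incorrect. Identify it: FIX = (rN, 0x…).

[0] flags=0011 → (cmp)
[1] flags=0011 HI?T → r0=0x87
[2] flags=0011 NE?T → r1=0x95
[3] flags=0011 LE?T → r4=0x49
[4] flags=1001 → (cmp)
[5] flags=1001 LS?T → r5=0x10
[6] flags=1001 EQ?F → skip

FIX = (r5, 0x10)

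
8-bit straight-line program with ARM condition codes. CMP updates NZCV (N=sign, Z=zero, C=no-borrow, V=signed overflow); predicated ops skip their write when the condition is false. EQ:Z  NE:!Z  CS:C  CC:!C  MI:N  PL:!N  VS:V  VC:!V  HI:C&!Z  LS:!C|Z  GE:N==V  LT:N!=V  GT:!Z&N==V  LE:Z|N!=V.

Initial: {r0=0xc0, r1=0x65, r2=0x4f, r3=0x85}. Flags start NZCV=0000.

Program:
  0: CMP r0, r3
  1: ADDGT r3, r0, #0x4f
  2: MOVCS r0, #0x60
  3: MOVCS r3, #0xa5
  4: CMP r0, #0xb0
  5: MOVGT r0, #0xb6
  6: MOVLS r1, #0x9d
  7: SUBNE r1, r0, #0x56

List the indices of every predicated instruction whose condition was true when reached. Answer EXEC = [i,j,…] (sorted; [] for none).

EXEC = [1,2,3,5,6,7]

[0] flags=0010 → (cmp)
[1] flags=0010 GT?T → r3=0x0f
[2] flags=0010 CS?T → r0=0x60
[3] flags=0010 CS?T → r3=0xa5
[4] flags=1001 → (cmp)
[5] flags=1001 GT?T → r0=0xb6
[6] flags=1001 LS?T → r1=0x9d
[7] flags=1001 NE?T → r1=0x60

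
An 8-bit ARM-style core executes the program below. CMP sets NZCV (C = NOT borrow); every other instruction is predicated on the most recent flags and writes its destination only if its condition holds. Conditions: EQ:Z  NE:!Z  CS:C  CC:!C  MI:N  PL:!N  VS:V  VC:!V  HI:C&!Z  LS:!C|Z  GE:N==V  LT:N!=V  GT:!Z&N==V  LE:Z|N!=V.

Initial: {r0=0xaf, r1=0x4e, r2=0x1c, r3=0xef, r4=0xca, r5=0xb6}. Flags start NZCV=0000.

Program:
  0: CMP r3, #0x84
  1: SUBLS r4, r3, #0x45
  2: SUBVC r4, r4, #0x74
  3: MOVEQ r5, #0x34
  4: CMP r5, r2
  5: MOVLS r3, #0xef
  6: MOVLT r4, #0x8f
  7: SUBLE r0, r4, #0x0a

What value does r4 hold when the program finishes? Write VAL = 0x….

VAL = 0x8f

[0] flags=0010 → (cmp)
[1] flags=0010 LS?F → skip
[2] flags=0010 VC?T → r4=0x56
[3] flags=0010 EQ?F → skip
[4] flags=1010 → (cmp)
[5] flags=1010 LS?F → skip
[6] flags=1010 LT?T → r4=0x8f
[7] flags=1010 LE?T → r0=0x85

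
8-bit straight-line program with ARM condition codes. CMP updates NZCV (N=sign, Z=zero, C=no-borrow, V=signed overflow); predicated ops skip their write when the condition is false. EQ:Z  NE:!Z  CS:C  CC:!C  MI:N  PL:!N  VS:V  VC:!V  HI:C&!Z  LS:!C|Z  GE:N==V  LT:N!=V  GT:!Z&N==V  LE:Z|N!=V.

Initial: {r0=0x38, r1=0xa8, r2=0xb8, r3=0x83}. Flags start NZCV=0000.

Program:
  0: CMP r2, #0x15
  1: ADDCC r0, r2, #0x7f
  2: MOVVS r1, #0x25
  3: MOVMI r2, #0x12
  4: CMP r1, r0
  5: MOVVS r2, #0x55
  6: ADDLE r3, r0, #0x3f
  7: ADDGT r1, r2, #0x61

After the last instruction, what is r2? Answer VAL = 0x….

0: ✓ CMP  NZCV=1010
1: · ADDCC
2: · MOVVS
3: ✓ MOVMI  r2←0x12
4: ✓ CMP  NZCV=0011
5: ✓ MOVVS  r2←0x55
6: ✓ ADDLE  r3←0x77
7: · ADDGT

VAL = 0x55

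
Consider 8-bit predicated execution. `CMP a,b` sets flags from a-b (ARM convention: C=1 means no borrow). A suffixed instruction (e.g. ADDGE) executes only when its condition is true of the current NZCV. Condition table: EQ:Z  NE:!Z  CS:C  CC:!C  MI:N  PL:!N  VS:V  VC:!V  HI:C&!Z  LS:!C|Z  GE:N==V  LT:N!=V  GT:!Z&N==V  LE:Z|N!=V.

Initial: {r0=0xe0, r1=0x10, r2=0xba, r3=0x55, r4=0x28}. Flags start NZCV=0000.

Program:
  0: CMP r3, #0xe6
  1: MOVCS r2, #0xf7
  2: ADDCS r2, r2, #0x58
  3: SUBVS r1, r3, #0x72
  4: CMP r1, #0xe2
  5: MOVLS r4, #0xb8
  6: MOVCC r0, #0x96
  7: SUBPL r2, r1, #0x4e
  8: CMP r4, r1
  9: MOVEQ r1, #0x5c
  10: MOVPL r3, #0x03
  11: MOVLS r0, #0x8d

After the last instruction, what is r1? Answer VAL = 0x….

VAL = 0x10

[0] flags=0000 → (cmp)
[1] flags=0000 CS?F → skip
[2] flags=0000 CS?F → skip
[3] flags=0000 VS?F → skip
[4] flags=0000 → (cmp)
[5] flags=0000 LS?T → r4=0xb8
[6] flags=0000 CC?T → r0=0x96
[7] flags=0000 PL?T → r2=0xc2
[8] flags=1010 → (cmp)
[9] flags=1010 EQ?F → skip
[10] flags=1010 PL?F → skip
[11] flags=1010 LS?F → skip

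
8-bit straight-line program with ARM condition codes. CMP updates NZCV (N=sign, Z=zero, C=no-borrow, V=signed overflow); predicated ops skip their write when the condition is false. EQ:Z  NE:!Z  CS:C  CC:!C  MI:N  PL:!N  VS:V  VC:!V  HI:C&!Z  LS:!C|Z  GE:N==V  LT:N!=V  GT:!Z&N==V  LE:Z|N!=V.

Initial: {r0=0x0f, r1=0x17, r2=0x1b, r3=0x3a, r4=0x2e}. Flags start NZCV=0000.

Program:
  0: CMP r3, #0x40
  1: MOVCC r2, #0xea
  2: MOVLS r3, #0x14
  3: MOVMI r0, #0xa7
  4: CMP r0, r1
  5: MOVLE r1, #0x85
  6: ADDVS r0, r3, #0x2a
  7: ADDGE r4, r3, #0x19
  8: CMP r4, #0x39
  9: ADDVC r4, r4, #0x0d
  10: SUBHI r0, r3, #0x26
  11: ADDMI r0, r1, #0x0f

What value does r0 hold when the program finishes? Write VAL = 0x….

[0] flags=1000 → (cmp)
[1] flags=1000 CC?T → r2=0xea
[2] flags=1000 LS?T → r3=0x14
[3] flags=1000 MI?T → r0=0xa7
[4] flags=1010 → (cmp)
[5] flags=1010 LE?T → r1=0x85
[6] flags=1010 VS?F → skip
[7] flags=1010 GE?F → skip
[8] flags=1000 → (cmp)
[9] flags=1000 VC?T → r4=0x3b
[10] flags=1000 HI?F → skip
[11] flags=1000 MI?T → r0=0x94

VAL = 0x94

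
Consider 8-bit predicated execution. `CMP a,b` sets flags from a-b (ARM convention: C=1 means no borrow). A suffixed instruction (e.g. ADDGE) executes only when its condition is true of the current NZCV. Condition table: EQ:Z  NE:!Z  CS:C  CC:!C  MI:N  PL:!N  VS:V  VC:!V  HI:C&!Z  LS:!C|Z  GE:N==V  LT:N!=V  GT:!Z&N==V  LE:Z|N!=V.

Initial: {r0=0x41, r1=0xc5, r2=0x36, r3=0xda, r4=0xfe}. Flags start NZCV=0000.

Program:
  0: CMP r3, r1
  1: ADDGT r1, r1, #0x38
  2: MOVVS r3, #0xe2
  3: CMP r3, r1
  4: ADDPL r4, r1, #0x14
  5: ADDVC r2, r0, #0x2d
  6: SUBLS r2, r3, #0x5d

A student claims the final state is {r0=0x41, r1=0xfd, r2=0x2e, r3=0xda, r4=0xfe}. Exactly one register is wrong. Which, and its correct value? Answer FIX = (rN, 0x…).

FIX = (r2, 0x7d)

[0] flags=0010 → (cmp)
[1] flags=0010 GT?T → r1=0xfd
[2] flags=0010 VS?F → skip
[3] flags=1000 → (cmp)
[4] flags=1000 PL?F → skip
[5] flags=1000 VC?T → r2=0x6e
[6] flags=1000 LS?T → r2=0x7d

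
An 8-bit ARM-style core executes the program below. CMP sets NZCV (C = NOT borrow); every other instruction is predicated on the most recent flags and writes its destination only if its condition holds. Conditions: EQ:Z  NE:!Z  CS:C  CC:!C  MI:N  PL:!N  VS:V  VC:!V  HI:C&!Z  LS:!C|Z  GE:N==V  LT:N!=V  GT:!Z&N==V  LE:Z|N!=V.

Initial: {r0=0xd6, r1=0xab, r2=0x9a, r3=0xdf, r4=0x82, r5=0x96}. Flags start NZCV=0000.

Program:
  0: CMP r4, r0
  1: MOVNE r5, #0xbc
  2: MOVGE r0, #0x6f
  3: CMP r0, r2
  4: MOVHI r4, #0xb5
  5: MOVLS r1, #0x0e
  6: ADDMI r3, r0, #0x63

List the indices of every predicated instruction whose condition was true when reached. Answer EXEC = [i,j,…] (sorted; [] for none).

0: ✓ CMP  NZCV=1000
1: ✓ MOVNE  r5←0xbc
2: · MOVGE
3: ✓ CMP  NZCV=0010
4: ✓ MOVHI  r4←0xb5
5: · MOVLS
6: · ADDMI

EXEC = [1,4]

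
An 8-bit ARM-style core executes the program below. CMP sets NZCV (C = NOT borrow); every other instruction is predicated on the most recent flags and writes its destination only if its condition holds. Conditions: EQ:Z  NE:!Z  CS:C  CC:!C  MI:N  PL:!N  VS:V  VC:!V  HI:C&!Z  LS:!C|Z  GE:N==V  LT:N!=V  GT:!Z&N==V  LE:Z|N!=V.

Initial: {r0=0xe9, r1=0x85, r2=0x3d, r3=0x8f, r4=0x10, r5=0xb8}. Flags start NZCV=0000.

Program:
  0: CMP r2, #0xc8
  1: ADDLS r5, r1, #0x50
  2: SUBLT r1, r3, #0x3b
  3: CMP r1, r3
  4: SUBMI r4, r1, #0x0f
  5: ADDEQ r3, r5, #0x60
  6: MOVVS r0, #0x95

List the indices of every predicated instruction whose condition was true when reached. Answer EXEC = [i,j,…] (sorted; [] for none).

[0] flags=0000 → (cmp)
[1] flags=0000 LS?T → r5=0xd5
[2] flags=0000 LT?F → skip
[3] flags=1000 → (cmp)
[4] flags=1000 MI?T → r4=0x76
[5] flags=1000 EQ?F → skip
[6] flags=1000 VS?F → skip

EXEC = [1,4]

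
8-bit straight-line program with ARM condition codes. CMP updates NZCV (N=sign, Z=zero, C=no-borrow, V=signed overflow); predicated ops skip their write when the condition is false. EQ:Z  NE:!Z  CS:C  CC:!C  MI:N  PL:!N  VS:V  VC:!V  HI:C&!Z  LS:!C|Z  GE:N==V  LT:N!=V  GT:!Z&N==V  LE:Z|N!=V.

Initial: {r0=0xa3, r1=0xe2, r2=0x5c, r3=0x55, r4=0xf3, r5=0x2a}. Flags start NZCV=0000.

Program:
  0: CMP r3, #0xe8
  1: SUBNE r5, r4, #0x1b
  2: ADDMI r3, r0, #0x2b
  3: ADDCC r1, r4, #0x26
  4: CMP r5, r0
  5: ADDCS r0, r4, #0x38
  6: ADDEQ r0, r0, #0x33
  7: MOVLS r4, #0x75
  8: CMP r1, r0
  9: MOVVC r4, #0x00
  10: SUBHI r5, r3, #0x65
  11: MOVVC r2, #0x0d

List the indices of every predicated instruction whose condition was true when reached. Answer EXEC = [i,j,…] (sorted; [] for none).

[0] flags=0000 → (cmp)
[1] flags=0000 NE?T → r5=0xd8
[2] flags=0000 MI?F → skip
[3] flags=0000 CC?T → r1=0x19
[4] flags=0010 → (cmp)
[5] flags=0010 CS?T → r0=0x2b
[6] flags=0010 EQ?F → skip
[7] flags=0010 LS?F → skip
[8] flags=1000 → (cmp)
[9] flags=1000 VC?T → r4=0x00
[10] flags=1000 HI?F → skip
[11] flags=1000 VC?T → r2=0x0d

EXEC = [1,3,5,9,11]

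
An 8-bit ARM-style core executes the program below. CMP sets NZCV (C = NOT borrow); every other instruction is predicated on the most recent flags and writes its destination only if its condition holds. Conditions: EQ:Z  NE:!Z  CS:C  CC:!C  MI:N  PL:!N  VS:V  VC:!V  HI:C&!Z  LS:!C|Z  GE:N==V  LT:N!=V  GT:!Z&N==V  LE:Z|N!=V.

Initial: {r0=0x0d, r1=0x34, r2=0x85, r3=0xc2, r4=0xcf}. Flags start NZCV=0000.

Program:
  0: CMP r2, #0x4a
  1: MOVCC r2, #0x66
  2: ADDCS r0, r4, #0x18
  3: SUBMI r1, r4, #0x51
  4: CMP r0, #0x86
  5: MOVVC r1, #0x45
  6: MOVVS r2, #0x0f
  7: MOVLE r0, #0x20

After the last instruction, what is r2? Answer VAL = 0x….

[0] flags=0011 → (cmp)
[1] flags=0011 CC?F → skip
[2] flags=0011 CS?T → r0=0xe7
[3] flags=0011 MI?F → skip
[4] flags=0010 → (cmp)
[5] flags=0010 VC?T → r1=0x45
[6] flags=0010 VS?F → skip
[7] flags=0010 LE?F → skip

VAL = 0x85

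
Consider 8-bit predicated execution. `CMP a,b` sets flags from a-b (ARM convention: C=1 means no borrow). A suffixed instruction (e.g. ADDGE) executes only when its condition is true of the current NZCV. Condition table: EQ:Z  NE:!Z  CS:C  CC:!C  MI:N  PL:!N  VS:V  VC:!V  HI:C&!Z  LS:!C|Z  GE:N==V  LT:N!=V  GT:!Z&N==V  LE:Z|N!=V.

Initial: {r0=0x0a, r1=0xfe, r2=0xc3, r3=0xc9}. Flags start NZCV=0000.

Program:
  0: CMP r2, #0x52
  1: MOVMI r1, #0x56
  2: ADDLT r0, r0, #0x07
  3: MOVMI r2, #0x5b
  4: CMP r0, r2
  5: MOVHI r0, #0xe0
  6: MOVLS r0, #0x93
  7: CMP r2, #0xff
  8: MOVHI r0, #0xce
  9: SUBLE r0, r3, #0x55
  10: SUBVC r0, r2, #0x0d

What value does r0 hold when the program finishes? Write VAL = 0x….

VAL = 0xb6

[0] flags=0011 → (cmp)
[1] flags=0011 MI?F → skip
[2] flags=0011 LT?T → r0=0x11
[3] flags=0011 MI?F → skip
[4] flags=0000 → (cmp)
[5] flags=0000 HI?F → skip
[6] flags=0000 LS?T → r0=0x93
[7] flags=1000 → (cmp)
[8] flags=1000 HI?F → skip
[9] flags=1000 LE?T → r0=0x74
[10] flags=1000 VC?T → r0=0xb6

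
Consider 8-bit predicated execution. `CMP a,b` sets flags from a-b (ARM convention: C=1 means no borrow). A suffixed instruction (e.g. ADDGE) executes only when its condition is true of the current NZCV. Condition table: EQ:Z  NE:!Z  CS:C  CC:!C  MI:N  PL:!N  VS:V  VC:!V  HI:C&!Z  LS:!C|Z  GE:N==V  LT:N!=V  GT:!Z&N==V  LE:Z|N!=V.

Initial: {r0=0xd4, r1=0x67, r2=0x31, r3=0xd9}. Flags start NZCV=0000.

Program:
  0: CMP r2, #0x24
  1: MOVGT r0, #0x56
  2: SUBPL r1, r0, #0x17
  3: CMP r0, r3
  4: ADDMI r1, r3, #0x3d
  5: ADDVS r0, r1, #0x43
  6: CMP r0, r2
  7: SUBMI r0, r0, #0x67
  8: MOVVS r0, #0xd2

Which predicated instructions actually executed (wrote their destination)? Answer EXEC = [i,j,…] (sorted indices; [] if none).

0: ✓ CMP  NZCV=0010
1: ✓ MOVGT  r0←0x56
2: ✓ SUBPL  r1←0x3f
3: ✓ CMP  NZCV=0000
4: · ADDMI
5: · ADDVS
6: ✓ CMP  NZCV=0010
7: · SUBMI
8: · MOVVS

EXEC = [1,2]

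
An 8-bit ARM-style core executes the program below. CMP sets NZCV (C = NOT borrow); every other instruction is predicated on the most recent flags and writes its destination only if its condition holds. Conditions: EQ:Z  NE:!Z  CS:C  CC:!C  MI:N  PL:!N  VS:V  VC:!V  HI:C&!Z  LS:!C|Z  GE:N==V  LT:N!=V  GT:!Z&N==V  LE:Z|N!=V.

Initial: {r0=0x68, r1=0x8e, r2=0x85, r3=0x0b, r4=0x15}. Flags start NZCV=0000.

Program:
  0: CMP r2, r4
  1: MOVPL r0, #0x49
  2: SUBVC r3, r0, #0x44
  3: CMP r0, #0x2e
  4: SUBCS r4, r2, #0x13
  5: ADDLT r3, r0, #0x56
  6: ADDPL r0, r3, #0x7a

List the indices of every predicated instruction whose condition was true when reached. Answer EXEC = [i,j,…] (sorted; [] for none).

0: ✓ CMP  NZCV=0011
1: ✓ MOVPL  r0←0x49
2: · SUBVC
3: ✓ CMP  NZCV=0010
4: ✓ SUBCS  r4←0x72
5: · ADDLT
6: ✓ ADDPL  r0←0x85

EXEC = [1,4,6]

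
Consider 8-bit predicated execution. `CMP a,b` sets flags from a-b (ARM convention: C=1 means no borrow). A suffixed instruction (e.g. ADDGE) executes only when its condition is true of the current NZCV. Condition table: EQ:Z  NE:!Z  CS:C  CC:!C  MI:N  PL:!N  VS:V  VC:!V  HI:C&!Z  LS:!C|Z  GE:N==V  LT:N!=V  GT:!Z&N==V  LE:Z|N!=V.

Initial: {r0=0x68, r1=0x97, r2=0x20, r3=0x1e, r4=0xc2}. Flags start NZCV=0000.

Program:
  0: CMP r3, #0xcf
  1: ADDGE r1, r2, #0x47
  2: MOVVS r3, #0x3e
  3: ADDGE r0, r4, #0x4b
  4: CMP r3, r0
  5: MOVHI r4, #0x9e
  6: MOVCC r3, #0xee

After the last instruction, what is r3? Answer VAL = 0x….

VAL = 0x1e

[0] flags=0000 → (cmp)
[1] flags=0000 GE?T → r1=0x67
[2] flags=0000 VS?F → skip
[3] flags=0000 GE?T → r0=0x0d
[4] flags=0010 → (cmp)
[5] flags=0010 HI?T → r4=0x9e
[6] flags=0010 CC?F → skip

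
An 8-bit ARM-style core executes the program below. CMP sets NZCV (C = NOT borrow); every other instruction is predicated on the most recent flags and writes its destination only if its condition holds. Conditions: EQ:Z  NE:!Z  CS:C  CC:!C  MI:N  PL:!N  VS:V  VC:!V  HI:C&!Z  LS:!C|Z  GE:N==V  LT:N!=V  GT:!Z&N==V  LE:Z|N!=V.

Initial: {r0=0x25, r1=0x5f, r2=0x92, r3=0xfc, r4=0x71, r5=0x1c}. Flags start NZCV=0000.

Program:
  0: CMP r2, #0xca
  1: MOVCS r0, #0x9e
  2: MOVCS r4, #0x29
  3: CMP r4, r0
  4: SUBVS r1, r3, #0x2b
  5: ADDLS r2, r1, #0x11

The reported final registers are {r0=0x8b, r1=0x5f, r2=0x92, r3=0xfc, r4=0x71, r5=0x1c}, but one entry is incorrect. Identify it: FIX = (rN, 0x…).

FIX = (r0, 0x25)

0: ✓ CMP  NZCV=1000
1: · MOVCS
2: · MOVCS
3: ✓ CMP  NZCV=0010
4: · SUBVS
5: · ADDLS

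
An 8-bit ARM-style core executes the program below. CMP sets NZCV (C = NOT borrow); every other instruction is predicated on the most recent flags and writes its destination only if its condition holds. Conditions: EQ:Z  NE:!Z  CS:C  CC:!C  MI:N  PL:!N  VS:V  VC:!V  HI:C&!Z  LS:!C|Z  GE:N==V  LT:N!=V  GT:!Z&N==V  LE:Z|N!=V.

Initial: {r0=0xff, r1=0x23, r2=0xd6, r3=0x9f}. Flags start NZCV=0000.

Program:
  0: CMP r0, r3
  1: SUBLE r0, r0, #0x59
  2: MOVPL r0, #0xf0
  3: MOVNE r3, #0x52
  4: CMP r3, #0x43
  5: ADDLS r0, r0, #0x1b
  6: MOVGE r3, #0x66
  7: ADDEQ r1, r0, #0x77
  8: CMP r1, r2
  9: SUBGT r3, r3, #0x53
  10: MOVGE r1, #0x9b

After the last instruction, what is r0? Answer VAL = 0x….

VAL = 0xf0

[0] flags=0010 → (cmp)
[1] flags=0010 LE?F → skip
[2] flags=0010 PL?T → r0=0xf0
[3] flags=0010 NE?T → r3=0x52
[4] flags=0010 → (cmp)
[5] flags=0010 LS?F → skip
[6] flags=0010 GE?T → r3=0x66
[7] flags=0010 EQ?F → skip
[8] flags=0000 → (cmp)
[9] flags=0000 GT?T → r3=0x13
[10] flags=0000 GE?T → r1=0x9b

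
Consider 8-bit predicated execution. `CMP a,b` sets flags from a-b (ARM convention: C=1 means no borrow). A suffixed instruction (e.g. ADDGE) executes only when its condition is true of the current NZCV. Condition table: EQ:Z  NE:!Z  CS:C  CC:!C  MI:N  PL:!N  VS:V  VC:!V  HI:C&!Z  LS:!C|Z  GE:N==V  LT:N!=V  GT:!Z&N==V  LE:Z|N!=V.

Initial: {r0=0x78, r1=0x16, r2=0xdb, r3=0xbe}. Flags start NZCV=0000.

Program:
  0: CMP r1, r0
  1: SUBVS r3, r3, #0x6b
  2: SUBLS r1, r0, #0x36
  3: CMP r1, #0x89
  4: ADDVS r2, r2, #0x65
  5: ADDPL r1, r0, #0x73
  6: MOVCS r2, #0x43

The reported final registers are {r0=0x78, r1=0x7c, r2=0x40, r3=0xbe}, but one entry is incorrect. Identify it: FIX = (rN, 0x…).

FIX = (r1, 0x42)

0: ✓ CMP  NZCV=1000
1: · SUBVS
2: ✓ SUBLS  r1←0x42
3: ✓ CMP  NZCV=1001
4: ✓ ADDVS  r2←0x40
5: · ADDPL
6: · MOVCS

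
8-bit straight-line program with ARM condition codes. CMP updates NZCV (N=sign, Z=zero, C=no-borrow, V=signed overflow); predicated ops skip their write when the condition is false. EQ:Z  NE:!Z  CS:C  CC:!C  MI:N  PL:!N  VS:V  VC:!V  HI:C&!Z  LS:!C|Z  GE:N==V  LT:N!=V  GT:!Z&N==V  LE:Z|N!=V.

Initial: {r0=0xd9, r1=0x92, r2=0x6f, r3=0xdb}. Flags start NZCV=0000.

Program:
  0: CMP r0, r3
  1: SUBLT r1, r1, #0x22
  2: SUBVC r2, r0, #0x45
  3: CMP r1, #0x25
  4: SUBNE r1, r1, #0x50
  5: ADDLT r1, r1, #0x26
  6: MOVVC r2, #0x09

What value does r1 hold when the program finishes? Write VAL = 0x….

[0] flags=1000 → (cmp)
[1] flags=1000 LT?T → r1=0x70
[2] flags=1000 VC?T → r2=0x94
[3] flags=0010 → (cmp)
[4] flags=0010 NE?T → r1=0x20
[5] flags=0010 LT?F → skip
[6] flags=0010 VC?T → r2=0x09

VAL = 0x20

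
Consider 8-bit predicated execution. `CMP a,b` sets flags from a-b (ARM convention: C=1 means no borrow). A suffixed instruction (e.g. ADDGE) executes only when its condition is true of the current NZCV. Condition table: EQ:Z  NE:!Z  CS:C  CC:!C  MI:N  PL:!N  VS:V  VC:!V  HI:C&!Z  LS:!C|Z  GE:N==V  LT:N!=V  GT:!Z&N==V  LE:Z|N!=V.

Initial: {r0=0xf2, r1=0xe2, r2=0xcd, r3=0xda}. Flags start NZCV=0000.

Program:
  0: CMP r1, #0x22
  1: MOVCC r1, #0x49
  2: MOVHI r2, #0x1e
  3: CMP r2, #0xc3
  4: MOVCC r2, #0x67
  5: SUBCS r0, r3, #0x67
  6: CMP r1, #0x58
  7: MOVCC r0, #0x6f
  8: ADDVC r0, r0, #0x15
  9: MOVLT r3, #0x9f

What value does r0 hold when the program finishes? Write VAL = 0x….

0: ✓ CMP  NZCV=1010
1: · MOVCC
2: ✓ MOVHI  r2←0x1e
3: ✓ CMP  NZCV=0000
4: ✓ MOVCC  r2←0x67
5: · SUBCS
6: ✓ CMP  NZCV=1010
7: · MOVCC
8: ✓ ADDVC  r0←0x07
9: ✓ MOVLT  r3←0x9f

VAL = 0x07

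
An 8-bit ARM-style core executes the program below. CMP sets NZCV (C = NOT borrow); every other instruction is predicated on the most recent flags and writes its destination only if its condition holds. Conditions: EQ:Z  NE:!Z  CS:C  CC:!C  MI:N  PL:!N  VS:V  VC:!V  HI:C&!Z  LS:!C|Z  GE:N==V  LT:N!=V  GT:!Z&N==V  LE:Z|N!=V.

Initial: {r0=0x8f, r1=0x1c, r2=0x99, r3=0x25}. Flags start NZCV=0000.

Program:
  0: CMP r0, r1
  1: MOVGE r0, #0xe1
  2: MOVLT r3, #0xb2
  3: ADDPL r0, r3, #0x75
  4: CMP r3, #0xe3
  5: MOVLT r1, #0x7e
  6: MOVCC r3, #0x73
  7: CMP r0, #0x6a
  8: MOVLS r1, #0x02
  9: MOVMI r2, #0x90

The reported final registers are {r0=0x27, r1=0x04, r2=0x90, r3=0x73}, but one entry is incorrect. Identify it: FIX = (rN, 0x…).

0: ✓ CMP  NZCV=0011
1: · MOVGE
2: ✓ MOVLT  r3←0xb2
3: ✓ ADDPL  r0←0x27
4: ✓ CMP  NZCV=1000
5: ✓ MOVLT  r1←0x7e
6: ✓ MOVCC  r3←0x73
7: ✓ CMP  NZCV=1000
8: ✓ MOVLS  r1←0x02
9: ✓ MOVMI  r2←0x90

FIX = (r1, 0x02)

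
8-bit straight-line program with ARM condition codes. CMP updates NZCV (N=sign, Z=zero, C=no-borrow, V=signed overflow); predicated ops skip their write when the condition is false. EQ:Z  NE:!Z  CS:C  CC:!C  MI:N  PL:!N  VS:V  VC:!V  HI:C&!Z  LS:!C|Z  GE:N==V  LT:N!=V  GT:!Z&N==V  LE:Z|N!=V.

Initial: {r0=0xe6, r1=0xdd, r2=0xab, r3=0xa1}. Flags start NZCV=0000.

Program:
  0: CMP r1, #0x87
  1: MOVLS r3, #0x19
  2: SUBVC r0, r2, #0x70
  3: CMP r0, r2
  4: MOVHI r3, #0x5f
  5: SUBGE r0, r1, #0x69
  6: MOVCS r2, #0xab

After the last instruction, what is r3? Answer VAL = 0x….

0: ✓ CMP  NZCV=0010
1: · MOVLS
2: ✓ SUBVC  r0←0x3b
3: ✓ CMP  NZCV=1001
4: · MOVHI
5: ✓ SUBGE  r0←0x74
6: · MOVCS

VAL = 0xa1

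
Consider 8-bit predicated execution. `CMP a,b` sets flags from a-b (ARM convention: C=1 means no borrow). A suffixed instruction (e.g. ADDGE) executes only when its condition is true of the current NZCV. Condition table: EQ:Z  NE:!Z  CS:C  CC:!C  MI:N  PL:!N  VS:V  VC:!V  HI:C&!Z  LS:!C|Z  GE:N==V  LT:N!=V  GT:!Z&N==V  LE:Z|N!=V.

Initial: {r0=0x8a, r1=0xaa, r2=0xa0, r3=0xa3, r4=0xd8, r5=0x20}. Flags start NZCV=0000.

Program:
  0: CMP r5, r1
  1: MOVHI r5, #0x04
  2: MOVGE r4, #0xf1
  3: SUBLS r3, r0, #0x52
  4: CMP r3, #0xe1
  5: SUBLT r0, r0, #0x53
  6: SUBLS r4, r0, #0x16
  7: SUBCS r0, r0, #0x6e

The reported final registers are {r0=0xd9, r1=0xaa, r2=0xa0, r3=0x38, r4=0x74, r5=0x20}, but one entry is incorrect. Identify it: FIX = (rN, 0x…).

[0] flags=0000 → (cmp)
[1] flags=0000 HI?F → skip
[2] flags=0000 GE?T → r4=0xf1
[3] flags=0000 LS?T → r3=0x38
[4] flags=0000 → (cmp)
[5] flags=0000 LT?F → skip
[6] flags=0000 LS?T → r4=0x74
[7] flags=0000 CS?F → skip

FIX = (r0, 0x8a)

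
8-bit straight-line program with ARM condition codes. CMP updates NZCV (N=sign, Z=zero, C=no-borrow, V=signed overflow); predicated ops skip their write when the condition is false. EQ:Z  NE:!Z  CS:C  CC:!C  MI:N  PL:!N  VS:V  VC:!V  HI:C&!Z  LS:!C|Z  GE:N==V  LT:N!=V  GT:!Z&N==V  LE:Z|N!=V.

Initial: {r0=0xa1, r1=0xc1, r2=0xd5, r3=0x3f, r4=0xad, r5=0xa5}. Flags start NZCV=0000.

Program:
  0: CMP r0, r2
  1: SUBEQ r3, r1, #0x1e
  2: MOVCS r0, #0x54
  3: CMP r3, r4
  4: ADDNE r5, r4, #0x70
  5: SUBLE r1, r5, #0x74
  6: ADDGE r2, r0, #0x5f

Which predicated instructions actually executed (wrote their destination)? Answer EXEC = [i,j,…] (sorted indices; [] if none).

EXEC = [4,6]

[0] flags=1000 → (cmp)
[1] flags=1000 EQ?F → skip
[2] flags=1000 CS?F → skip
[3] flags=1001 → (cmp)
[4] flags=1001 NE?T → r5=0x1d
[5] flags=1001 LE?F → skip
[6] flags=1001 GE?T → r2=0x00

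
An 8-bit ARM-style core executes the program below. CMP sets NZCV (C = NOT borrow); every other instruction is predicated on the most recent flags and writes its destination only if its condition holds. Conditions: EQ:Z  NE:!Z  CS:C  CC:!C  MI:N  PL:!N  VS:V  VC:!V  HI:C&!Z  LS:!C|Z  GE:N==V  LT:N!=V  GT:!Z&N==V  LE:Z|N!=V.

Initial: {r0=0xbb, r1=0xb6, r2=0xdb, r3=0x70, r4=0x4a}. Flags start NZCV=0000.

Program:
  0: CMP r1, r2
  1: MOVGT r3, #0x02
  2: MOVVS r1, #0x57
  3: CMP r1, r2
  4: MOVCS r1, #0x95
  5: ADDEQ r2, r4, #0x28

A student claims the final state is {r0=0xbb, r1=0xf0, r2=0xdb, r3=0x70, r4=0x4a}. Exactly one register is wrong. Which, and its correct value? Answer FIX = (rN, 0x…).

[0] flags=1000 → (cmp)
[1] flags=1000 GT?F → skip
[2] flags=1000 VS?F → skip
[3] flags=1000 → (cmp)
[4] flags=1000 CS?F → skip
[5] flags=1000 EQ?F → skip

FIX = (r1, 0xb6)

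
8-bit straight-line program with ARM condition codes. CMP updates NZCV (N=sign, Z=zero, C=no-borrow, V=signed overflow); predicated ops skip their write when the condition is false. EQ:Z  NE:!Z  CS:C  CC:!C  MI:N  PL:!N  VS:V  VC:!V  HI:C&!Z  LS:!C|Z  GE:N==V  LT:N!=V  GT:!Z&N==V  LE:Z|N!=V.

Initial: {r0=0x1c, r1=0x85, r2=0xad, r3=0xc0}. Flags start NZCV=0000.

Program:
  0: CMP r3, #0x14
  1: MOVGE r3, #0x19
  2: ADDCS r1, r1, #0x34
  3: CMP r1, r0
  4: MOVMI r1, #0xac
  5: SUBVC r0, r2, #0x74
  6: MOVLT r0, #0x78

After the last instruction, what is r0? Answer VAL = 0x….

0: ✓ CMP  NZCV=1010
1: · MOVGE
2: ✓ ADDCS  r1←0xb9
3: ✓ CMP  NZCV=1010
4: ✓ MOVMI  r1←0xac
5: ✓ SUBVC  r0←0x39
6: ✓ MOVLT  r0←0x78

VAL = 0x78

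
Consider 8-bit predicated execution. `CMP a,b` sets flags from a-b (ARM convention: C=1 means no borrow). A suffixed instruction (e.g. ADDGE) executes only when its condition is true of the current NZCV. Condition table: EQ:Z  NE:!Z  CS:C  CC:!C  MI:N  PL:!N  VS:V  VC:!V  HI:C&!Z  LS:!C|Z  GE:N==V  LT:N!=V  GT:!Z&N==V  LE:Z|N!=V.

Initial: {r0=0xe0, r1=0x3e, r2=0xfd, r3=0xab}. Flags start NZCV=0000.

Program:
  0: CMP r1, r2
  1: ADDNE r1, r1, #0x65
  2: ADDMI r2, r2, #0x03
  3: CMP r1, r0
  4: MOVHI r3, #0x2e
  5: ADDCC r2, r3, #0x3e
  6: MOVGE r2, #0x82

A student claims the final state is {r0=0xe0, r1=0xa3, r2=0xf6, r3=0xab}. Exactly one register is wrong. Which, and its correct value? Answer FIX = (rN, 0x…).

FIX = (r2, 0xe9)

[0] flags=0000 → (cmp)
[1] flags=0000 NE?T → r1=0xa3
[2] flags=0000 MI?F → skip
[3] flags=1000 → (cmp)
[4] flags=1000 HI?F → skip
[5] flags=1000 CC?T → r2=0xe9
[6] flags=1000 GE?F → skip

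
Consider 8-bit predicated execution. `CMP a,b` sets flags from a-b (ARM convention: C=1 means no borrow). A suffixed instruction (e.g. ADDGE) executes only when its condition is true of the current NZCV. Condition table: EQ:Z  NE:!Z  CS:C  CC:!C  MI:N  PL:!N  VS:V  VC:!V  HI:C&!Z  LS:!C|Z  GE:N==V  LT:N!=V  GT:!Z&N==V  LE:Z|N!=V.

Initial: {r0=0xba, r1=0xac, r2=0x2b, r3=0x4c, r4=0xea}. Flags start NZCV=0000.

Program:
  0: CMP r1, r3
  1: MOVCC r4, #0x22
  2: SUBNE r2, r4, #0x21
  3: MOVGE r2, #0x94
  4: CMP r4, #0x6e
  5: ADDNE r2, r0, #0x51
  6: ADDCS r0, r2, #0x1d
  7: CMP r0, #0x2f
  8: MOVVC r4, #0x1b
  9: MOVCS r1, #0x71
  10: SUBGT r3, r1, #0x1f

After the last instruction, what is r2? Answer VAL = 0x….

0: ✓ CMP  NZCV=0011
1: · MOVCC
2: ✓ SUBNE  r2←0xc9
3: · MOVGE
4: ✓ CMP  NZCV=0011
5: ✓ ADDNE  r2←0x0b
6: ✓ ADDCS  r0←0x28
7: ✓ CMP  NZCV=1000
8: ✓ MOVVC  r4←0x1b
9: · MOVCS
10: · SUBGT

VAL = 0x0b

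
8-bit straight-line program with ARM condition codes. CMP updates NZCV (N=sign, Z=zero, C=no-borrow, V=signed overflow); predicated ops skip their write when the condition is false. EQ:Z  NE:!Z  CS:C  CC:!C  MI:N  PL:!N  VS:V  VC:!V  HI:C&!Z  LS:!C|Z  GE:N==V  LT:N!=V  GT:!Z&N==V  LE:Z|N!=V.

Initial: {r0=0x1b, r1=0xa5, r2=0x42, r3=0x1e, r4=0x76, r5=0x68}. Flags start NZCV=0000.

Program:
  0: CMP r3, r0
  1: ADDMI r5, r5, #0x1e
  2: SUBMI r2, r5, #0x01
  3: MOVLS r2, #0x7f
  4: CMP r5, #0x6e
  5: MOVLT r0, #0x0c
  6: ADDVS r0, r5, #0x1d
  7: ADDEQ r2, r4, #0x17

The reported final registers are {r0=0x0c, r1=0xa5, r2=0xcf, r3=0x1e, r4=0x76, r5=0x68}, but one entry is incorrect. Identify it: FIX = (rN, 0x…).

0: ✓ CMP  NZCV=0010
1: · ADDMI
2: · SUBMI
3: · MOVLS
4: ✓ CMP  NZCV=1000
5: ✓ MOVLT  r0←0x0c
6: · ADDVS
7: · ADDEQ

FIX = (r2, 0x42)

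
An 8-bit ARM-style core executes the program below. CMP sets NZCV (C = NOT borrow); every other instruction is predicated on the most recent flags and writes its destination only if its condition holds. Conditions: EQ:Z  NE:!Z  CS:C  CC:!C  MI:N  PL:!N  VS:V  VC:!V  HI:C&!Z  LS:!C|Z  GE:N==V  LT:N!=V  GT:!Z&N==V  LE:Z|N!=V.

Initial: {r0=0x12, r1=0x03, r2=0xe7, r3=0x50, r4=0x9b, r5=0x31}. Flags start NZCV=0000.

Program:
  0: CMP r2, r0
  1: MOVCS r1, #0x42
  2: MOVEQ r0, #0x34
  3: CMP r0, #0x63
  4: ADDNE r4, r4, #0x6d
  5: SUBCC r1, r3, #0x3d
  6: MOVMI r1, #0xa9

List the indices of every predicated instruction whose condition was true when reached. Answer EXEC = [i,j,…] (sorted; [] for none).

0: ✓ CMP  NZCV=1010
1: ✓ MOVCS  r1←0x42
2: · MOVEQ
3: ✓ CMP  NZCV=1000
4: ✓ ADDNE  r4←0x08
5: ✓ SUBCC  r1←0x13
6: ✓ MOVMI  r1←0xa9

EXEC = [1,4,5,6]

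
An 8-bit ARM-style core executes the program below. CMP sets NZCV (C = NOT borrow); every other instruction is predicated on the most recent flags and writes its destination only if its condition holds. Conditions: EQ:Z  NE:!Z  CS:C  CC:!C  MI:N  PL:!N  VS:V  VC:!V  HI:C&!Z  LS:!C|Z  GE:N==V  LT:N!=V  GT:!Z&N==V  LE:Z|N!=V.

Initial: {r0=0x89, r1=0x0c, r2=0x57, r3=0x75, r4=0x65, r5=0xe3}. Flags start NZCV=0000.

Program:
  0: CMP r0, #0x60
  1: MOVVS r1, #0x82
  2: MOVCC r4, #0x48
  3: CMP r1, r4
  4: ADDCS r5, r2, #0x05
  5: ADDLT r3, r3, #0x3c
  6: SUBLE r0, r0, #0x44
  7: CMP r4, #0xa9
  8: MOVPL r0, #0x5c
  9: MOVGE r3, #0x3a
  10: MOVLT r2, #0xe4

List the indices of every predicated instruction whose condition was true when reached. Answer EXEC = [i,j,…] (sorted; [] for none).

EXEC = [1,4,5,6,9]

[0] flags=0011 → (cmp)
[1] flags=0011 VS?T → r1=0x82
[2] flags=0011 CC?F → skip
[3] flags=0011 → (cmp)
[4] flags=0011 CS?T → r5=0x5c
[5] flags=0011 LT?T → r3=0xb1
[6] flags=0011 LE?T → r0=0x45
[7] flags=1001 → (cmp)
[8] flags=1001 PL?F → skip
[9] flags=1001 GE?T → r3=0x3a
[10] flags=1001 LT?F → skip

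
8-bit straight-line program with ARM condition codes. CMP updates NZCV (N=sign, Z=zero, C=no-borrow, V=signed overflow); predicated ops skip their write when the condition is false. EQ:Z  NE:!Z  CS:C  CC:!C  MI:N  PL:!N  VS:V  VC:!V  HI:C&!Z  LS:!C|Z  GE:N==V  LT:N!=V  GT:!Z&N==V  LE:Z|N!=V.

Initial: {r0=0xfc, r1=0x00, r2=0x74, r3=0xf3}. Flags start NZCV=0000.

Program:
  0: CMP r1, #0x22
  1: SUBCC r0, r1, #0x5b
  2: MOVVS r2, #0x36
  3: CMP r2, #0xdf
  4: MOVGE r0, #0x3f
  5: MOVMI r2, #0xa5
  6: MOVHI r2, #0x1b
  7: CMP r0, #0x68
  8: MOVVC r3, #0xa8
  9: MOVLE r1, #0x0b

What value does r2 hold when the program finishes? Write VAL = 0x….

0: ✓ CMP  NZCV=1000
1: ✓ SUBCC  r0←0xa5
2: · MOVVS
3: ✓ CMP  NZCV=1001
4: ✓ MOVGE  r0←0x3f
5: ✓ MOVMI  r2←0xa5
6: · MOVHI
7: ✓ CMP  NZCV=1000
8: ✓ MOVVC  r3←0xa8
9: ✓ MOVLE  r1←0x0b

VAL = 0xa5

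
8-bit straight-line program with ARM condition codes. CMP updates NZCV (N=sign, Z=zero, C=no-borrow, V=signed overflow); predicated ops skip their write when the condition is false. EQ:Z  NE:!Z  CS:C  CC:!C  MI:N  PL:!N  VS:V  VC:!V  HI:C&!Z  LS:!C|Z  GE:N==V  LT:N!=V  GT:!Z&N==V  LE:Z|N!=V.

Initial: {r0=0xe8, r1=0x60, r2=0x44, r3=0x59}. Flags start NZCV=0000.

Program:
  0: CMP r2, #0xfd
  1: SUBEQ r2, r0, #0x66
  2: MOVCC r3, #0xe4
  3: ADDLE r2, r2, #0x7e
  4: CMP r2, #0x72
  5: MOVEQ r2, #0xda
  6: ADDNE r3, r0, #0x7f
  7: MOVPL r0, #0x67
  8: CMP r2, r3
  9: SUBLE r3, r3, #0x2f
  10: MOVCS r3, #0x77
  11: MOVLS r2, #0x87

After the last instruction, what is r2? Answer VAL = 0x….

[0] flags=0000 → (cmp)
[1] flags=0000 EQ?F → skip
[2] flags=0000 CC?T → r3=0xe4
[3] flags=0000 LE?F → skip
[4] flags=1000 → (cmp)
[5] flags=1000 EQ?F → skip
[6] flags=1000 NE?T → r3=0x67
[7] flags=1000 PL?F → skip
[8] flags=1000 → (cmp)
[9] flags=1000 LE?T → r3=0x38
[10] flags=1000 CS?F → skip
[11] flags=1000 LS?T → r2=0x87

VAL = 0x87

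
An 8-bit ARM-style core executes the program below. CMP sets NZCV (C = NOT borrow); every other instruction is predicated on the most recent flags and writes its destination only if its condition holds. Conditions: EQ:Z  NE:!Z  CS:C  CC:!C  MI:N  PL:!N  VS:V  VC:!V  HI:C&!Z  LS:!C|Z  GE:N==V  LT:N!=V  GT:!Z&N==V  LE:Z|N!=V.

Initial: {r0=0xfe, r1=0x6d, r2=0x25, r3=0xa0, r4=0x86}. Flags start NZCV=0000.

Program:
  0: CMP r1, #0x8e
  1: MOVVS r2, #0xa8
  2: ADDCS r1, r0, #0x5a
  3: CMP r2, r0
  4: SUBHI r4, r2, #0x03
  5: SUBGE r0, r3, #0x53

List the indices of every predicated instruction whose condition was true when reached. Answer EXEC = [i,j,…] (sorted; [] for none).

0: ✓ CMP  NZCV=1001
1: ✓ MOVVS  r2←0xa8
2: · ADDCS
3: ✓ CMP  NZCV=1000
4: · SUBHI
5: · SUBGE

EXEC = [1]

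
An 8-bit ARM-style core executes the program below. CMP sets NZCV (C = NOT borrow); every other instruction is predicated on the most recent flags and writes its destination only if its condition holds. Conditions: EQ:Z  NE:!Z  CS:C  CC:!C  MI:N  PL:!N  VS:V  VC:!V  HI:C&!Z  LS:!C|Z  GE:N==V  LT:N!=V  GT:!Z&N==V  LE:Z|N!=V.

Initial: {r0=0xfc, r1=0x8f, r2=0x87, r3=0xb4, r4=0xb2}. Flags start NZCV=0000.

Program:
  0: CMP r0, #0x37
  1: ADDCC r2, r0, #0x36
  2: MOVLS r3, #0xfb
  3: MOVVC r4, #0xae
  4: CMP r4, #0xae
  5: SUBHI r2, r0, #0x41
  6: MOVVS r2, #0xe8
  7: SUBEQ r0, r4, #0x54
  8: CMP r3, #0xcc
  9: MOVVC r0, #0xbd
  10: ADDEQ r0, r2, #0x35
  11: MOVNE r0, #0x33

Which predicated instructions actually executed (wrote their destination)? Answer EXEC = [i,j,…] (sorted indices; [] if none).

EXEC = [3,7,9,11]

[0] flags=1010 → (cmp)
[1] flags=1010 CC?F → skip
[2] flags=1010 LS?F → skip
[3] flags=1010 VC?T → r4=0xae
[4] flags=0110 → (cmp)
[5] flags=0110 HI?F → skip
[6] flags=0110 VS?F → skip
[7] flags=0110 EQ?T → r0=0x5a
[8] flags=1000 → (cmp)
[9] flags=1000 VC?T → r0=0xbd
[10] flags=1000 EQ?F → skip
[11] flags=1000 NE?T → r0=0x33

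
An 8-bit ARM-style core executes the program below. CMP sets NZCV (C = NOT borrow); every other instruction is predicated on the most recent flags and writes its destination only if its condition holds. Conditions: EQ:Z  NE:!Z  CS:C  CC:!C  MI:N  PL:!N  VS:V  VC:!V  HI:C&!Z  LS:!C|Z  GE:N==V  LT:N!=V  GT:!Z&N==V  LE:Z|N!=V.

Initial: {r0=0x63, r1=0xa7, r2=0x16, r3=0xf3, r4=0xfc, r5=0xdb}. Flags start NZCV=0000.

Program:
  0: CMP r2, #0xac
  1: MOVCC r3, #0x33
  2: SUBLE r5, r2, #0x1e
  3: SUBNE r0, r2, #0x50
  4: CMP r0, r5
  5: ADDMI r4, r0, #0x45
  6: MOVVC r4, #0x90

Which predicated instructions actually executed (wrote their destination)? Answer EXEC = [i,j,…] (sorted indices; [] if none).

[0] flags=0000 → (cmp)
[1] flags=0000 CC?T → r3=0x33
[2] flags=0000 LE?F → skip
[3] flags=0000 NE?T → r0=0xc6
[4] flags=1000 → (cmp)
[5] flags=1000 MI?T → r4=0x0b
[6] flags=1000 VC?T → r4=0x90

EXEC = [1,3,5,6]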